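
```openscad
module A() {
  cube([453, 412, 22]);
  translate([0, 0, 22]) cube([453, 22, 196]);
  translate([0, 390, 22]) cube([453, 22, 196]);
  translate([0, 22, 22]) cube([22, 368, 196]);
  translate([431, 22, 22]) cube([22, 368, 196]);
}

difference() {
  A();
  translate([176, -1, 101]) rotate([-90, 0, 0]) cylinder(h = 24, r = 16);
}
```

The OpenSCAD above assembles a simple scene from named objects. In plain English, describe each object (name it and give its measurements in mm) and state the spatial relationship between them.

A is an open-topped rectangular box: outside dimensions 453×412×218 mm, with a uniform wall and base thickness of 22 mm. The base is a full 453×412 slab on the floor; four walls sit on top of the base. The front and back walls (the −y and +y sides) span the full width; the two side walls fit between them.

The open box has a circular hole of radius 16 mm through its front wall, centred at (x = 176, z = 101).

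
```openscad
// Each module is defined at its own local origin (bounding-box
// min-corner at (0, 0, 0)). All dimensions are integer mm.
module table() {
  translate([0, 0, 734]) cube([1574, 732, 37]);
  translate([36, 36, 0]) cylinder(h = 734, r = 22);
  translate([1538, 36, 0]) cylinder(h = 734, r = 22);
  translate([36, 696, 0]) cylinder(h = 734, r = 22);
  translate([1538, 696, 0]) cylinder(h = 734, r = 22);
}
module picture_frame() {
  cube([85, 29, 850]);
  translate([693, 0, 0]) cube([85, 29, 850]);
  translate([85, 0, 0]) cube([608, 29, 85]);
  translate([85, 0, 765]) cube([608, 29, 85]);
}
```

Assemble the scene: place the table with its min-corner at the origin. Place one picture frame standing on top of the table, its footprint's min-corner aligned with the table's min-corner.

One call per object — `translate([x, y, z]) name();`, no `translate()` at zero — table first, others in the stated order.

table();
translate([0, 0, 771]) picture_frame();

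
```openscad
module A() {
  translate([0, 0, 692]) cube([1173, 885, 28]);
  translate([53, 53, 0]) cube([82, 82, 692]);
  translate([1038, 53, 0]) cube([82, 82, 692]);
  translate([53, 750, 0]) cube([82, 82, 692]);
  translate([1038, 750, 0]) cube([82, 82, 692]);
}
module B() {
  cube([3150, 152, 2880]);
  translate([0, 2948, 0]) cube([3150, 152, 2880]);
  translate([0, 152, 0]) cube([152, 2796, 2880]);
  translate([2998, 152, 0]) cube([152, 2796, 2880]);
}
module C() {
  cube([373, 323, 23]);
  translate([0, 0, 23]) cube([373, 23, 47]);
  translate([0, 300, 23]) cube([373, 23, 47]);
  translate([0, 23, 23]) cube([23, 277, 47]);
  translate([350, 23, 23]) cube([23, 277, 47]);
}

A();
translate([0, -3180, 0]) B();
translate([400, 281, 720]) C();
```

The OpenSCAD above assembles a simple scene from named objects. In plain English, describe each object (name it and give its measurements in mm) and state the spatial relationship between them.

A is a rectangular dining table. The top is 1173×885×28 mm with its upper surface at z = 720 mm. It stands on four 82×82 mm square legs, each inset 53 mm from the nearest pair of top edges, running from the floor to the underside of the top.

B is a box-shaped house frame (walls only): outside footprint 3150×3100 mm, wall height 2880 mm, wall thickness 152 mm. The two y-facing walls run the full x-width; the two x-facing walls fit between the inner faces of the y-facing walls.

C is an open-topped rectangular box: outside dimensions 373×323×70 mm, with a uniform wall and base thickness of 23 mm. The base is a full 373×323 slab on the floor; four walls sit on top of the base. The front and back walls (the −y and +y sides) span the full width; the two side walls fit between them.

The house frame is on the floor beside the table on its −y side. The open box is on top of the table, centred.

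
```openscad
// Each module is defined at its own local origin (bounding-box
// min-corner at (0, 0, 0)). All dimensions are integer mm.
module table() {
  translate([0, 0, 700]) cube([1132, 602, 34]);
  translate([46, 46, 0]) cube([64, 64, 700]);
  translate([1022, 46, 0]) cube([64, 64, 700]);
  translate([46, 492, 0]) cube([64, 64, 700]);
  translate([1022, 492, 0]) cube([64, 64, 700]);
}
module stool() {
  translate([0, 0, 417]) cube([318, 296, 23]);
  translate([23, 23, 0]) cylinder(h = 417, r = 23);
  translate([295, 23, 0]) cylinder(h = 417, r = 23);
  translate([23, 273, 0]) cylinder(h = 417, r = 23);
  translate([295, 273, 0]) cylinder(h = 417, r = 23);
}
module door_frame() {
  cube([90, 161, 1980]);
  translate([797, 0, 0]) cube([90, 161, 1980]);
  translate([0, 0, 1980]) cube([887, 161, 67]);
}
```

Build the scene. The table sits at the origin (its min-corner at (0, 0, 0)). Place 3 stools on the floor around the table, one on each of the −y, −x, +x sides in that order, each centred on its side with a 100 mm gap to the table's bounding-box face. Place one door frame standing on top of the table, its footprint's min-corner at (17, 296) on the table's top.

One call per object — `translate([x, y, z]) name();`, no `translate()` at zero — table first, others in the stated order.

table();
translate([407, -396, 0]) stool();
translate([-418, 153, 0]) stool();
translate([1232, 153, 0]) stool();
translate([17, 296, 734]) door_frame();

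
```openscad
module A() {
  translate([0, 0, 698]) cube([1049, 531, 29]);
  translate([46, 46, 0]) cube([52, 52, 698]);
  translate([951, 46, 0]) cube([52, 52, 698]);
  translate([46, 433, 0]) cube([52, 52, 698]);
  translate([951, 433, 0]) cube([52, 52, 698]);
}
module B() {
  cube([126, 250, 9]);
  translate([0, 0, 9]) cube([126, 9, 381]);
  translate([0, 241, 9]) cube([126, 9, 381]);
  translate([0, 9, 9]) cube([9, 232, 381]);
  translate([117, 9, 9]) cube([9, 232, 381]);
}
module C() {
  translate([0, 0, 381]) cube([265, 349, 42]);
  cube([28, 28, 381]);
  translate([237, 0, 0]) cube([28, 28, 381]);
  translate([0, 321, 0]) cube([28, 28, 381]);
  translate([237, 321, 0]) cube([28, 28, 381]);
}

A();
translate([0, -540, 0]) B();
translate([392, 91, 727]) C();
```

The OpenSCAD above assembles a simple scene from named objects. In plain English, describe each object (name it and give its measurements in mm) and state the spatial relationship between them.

A is a rectangular dining table. The top is 1049×531×29 mm with its upper surface at z = 727 mm. It stands on four 52×52 mm square legs, each inset 46 mm from the nearest pair of top edges, running from the floor to the underside of the top.

B is an open-topped rectangular box: outside dimensions 126×250×390 mm, with a uniform wall and base thickness of 9 mm. The base is a full 126×250 slab on the floor; four walls sit on top of the base. The front and back walls (the −y and +y sides) span the full width; the two side walls fit between them.

C is a four-legged stool. The seat is a 265×349×42 mm slab whose top surface is at z = 423 mm; four square legs, each 28×28 mm in cross-section, run from the floor (z = 0) to the underside of the seat, each flush with a corner of the seat.

The open box is on the floor beside the table on its −y side. The stool is on top of the table, centred.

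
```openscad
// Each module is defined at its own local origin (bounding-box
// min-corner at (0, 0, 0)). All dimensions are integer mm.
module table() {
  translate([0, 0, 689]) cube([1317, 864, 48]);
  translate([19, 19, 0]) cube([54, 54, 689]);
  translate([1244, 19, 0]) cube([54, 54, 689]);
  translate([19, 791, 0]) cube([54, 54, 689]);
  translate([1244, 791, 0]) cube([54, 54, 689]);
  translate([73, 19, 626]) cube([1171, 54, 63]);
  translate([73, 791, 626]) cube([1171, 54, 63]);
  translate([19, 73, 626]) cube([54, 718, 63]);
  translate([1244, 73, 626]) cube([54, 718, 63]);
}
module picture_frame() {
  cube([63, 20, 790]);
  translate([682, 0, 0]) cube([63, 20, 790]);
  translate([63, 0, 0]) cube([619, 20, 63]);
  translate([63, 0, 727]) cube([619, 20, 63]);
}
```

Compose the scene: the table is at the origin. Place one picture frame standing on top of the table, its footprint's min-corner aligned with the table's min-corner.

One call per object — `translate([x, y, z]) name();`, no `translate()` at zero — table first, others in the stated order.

table();
translate([0, 0, 737]) picture_frame();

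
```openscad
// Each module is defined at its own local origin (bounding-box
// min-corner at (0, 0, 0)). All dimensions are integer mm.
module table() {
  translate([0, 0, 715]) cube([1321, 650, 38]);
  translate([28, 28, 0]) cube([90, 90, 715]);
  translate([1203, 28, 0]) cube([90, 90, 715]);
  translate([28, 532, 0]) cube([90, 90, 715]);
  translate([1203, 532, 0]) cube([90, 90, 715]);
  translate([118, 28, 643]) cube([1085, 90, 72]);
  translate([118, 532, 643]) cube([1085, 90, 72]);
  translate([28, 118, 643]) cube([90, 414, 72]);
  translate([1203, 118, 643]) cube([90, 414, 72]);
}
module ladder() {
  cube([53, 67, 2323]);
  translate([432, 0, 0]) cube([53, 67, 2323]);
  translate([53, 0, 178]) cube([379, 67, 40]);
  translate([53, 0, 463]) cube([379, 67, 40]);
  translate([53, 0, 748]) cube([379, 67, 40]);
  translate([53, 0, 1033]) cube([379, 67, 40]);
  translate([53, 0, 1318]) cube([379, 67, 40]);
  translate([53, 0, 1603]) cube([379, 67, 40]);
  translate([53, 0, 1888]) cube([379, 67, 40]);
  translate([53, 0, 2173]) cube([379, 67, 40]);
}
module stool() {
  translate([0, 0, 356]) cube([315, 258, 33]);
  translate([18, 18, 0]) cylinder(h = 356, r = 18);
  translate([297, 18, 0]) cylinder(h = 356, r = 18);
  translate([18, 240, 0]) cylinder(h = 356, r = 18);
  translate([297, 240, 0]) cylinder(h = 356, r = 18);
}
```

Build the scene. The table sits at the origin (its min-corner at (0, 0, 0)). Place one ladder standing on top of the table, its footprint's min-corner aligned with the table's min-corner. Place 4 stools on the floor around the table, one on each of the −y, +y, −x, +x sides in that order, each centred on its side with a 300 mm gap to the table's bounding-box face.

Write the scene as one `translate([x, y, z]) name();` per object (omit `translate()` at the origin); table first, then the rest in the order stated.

table();
translate([0, 0, 753]) ladder();
translate([503, -558, 0]) stool();
translate([503, 950, 0]) stool();
translate([-615, 196, 0]) stool();
translate([1621, 196, 0]) stool();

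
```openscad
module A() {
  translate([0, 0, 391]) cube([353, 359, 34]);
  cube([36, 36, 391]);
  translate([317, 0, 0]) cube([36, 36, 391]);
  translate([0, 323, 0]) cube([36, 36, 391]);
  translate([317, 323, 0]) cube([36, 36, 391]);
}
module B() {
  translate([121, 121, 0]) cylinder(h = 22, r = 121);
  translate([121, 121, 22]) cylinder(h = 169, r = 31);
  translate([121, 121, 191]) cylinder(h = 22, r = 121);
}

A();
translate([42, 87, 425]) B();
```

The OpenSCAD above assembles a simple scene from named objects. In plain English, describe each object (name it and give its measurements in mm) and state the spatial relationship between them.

A is a four-legged stool. The seat is 353×359 mm, 34 mm thick, top at z = 425 mm. It stands on four square legs, each 36×36 mm in cross-section, from z = 0 to the seat underside, each flush with a corner of the seat.

B is a spool: two coaxial disc flanges of radius 121 mm and thickness 22 mm, joined by a core cylinder of radius 31 mm and height 169 mm. The lower flange rests on z = 0 and the three cylinders share a vertical axis.

The spool is on top of the stool.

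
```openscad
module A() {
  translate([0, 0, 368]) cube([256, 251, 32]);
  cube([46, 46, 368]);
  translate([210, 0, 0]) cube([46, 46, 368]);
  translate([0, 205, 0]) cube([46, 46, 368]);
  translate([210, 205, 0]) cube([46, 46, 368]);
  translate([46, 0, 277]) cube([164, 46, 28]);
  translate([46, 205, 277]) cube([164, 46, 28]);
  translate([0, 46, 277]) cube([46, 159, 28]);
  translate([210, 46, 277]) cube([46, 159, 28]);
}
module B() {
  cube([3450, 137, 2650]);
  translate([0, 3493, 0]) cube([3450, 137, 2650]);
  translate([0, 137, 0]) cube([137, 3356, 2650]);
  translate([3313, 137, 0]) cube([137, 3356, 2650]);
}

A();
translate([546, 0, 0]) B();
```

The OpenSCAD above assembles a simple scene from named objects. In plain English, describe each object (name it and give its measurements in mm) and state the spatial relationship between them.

A is a four-legged stool. The seat is a 256×251×32 mm slab whose top surface is at z = 400 mm; four square legs, each 46×46 mm in cross-section, run from the floor (z = 0) to the underside of the seat, each flush with a corner of the seat. Four stretchers, 46 mm wide and 28 mm tall, connect adjacent legs with their undersides at z = 277 mm, each running between the inner faces of the legs it joins and aligned with the legs' outer faces on the other axis.

B is a box-shaped house frame (walls only): outside footprint 3450×3630 mm, wall height 2650 mm, wall thickness 137 mm. The two y-facing walls run the full x-width; the two x-facing walls fit between the inner faces of the y-facing walls.

The house frame is on the floor beside the stool on its +x side.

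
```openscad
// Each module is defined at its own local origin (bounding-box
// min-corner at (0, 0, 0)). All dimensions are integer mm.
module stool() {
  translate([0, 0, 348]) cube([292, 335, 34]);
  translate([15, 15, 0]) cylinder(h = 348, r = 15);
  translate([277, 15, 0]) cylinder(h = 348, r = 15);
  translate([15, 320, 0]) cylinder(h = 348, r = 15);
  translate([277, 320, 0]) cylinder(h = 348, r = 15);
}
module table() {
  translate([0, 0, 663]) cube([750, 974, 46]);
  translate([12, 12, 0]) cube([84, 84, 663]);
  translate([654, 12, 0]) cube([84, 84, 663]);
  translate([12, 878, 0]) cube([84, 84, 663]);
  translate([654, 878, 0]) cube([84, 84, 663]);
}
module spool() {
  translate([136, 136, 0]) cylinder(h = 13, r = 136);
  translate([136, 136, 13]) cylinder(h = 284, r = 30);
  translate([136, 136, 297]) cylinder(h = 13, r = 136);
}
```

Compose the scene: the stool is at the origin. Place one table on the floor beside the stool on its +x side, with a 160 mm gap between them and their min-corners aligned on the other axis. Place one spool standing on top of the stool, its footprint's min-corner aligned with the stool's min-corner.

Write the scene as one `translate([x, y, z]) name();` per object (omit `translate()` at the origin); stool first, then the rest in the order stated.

stool();
translate([452, 0, 0]) table();
translate([0, 0, 382]) spool();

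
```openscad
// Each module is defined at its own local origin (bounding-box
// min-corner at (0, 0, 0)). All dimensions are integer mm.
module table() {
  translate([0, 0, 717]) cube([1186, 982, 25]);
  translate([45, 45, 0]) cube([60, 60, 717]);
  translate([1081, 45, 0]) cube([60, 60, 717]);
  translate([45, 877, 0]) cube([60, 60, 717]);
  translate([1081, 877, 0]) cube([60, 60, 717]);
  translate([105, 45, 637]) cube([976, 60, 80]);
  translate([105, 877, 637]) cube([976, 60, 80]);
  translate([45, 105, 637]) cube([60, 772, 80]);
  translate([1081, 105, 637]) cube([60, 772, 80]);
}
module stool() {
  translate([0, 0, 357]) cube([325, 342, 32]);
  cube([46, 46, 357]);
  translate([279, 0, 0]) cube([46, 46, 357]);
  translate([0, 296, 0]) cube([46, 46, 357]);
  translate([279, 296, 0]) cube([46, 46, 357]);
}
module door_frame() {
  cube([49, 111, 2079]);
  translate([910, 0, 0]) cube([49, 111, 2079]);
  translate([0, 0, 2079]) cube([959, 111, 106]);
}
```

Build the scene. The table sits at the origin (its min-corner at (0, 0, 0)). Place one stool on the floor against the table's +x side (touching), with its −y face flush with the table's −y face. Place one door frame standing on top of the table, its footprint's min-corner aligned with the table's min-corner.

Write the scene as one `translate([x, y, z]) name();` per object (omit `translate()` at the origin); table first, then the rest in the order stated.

table();
translate([1186, 0, 0]) stool();
translate([0, 0, 742]) door_frame();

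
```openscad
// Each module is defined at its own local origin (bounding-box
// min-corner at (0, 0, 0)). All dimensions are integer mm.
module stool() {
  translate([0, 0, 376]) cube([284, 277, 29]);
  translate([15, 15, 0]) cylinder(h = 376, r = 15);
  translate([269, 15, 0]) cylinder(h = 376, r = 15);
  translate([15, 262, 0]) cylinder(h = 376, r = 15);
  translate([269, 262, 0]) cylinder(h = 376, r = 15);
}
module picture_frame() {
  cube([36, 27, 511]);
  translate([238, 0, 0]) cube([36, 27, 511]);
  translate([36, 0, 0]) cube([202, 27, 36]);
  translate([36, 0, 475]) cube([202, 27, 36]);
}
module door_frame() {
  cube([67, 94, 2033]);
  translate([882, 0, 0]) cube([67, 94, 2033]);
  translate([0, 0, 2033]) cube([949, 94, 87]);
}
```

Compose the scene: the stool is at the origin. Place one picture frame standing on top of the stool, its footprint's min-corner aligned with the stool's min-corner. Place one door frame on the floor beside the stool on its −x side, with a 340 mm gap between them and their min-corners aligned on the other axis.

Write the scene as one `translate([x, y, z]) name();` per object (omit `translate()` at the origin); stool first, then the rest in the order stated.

stool();
translate([0, 0, 405]) picture_frame();
translate([-1289, 0, 0]) door_frame();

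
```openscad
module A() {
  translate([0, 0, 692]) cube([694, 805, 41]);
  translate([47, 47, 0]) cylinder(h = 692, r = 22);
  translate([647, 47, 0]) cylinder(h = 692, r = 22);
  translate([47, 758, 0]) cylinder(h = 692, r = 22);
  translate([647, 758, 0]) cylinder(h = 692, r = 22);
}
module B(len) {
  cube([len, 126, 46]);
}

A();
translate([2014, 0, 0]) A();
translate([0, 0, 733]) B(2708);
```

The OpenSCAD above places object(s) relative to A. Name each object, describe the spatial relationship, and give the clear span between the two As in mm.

Second table starts at x = 2014; first ends at x = 694; clear span = 2014 − 694 = 1320 mm.

A is a table. B is a beam. A beam spans the tops of two tables. The clear span between the two tables is 1320 mm.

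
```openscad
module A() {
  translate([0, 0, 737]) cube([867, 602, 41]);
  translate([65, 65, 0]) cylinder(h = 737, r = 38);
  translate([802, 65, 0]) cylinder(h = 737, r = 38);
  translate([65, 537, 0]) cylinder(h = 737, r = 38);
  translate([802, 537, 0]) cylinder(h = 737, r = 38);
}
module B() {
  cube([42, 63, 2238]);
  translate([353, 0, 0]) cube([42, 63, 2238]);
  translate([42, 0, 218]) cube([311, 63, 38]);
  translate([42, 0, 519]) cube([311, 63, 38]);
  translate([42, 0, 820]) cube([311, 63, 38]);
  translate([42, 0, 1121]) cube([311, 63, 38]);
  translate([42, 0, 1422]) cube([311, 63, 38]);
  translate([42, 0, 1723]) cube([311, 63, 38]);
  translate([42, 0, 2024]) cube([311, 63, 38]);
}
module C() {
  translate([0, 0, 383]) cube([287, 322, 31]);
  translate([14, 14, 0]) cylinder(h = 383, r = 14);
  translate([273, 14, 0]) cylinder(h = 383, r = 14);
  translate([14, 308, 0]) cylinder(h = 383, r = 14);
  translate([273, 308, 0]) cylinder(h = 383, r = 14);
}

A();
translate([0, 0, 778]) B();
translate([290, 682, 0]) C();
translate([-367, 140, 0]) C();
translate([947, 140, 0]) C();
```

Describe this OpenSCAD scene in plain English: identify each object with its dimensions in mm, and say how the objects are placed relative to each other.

A is a table: top 867 mm (x) × 602 mm (y), 41 mm thick, upper face at z = 778 mm, on four round legs of 76 mm diameter, each leg's bounding box inset 27 mm from the nearest pair of top edges, running from z = 0 to the bottom of the top.

B is a straight ladder. Two 42×63 mm vertical rails, 2238 mm tall, stand 395 mm apart (outside-to-outside) with their front faces coplanar on the −y side. 7 rungs, each 63 mm deep and 38 mm tall, span between the inner faces of the rails, front faces flush with the rails. The lowest rung's underside is at z = 218 mm and rungs are spaced 301 mm apart (underside to underside).

C is a four-legged stool. The seat is a 287×322×31 mm slab whose top surface is at z = 414 mm; four round legs, each 28 mm in diameter, run from the floor (z = 0) to the underside of the seat, each leg's axis is inset half a diameter from the nearest pair of seat edges (so the leg's bounding box is flush with the corner).

The ladder is on top of the table. Three stools sit around the table at the +y, −x, +x sides.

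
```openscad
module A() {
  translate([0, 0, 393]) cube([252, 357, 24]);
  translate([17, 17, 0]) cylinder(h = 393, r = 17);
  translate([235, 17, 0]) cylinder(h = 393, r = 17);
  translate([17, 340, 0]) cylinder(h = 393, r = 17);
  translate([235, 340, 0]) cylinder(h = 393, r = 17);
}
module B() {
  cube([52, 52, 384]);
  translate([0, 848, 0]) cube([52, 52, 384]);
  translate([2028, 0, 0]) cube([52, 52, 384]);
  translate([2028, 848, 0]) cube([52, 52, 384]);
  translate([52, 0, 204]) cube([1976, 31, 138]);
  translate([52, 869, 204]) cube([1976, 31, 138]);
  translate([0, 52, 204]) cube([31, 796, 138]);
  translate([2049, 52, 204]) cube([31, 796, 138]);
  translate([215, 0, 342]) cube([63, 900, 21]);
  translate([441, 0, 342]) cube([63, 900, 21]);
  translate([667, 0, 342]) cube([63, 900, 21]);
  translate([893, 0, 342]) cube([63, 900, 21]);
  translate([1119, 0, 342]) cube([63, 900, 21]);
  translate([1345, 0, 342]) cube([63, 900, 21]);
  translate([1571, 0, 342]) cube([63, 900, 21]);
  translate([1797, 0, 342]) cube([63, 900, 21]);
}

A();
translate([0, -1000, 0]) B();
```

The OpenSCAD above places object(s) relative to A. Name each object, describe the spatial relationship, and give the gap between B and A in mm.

A is a stool. B is a bed frame. The bed frame is on the floor beside the stool on its −y side. The gap between the bed frame and the stool is 100 mm.

The bed frame's nearest face is 100 mm from the stool's −y face.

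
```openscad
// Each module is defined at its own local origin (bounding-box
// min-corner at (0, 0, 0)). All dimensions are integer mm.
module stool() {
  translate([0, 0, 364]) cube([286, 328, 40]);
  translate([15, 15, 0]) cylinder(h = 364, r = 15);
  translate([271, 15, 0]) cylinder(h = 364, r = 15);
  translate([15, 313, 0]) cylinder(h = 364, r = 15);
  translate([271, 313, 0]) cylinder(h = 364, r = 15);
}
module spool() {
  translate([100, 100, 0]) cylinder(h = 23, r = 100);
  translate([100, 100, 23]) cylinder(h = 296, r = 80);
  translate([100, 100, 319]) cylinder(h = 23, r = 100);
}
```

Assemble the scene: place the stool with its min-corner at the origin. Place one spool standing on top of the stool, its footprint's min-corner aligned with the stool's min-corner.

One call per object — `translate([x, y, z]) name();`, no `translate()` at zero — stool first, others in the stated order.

stool();
translate([0, 0, 404]) spool();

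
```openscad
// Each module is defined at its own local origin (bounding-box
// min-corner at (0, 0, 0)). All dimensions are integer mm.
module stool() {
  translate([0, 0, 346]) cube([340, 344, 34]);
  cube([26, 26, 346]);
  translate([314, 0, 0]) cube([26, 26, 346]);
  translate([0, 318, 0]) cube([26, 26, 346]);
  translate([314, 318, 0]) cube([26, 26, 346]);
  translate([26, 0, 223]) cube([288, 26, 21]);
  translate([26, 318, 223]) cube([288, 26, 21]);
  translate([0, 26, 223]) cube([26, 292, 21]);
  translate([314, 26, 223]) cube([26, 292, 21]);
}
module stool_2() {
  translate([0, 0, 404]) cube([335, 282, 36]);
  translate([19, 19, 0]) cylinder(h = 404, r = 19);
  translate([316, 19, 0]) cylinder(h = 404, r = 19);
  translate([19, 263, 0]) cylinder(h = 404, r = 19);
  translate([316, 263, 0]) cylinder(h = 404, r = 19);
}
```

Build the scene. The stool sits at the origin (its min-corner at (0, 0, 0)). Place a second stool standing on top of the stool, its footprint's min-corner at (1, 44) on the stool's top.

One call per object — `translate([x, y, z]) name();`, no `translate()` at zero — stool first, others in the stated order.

stool();
translate([1, 44, 380]) stool_2();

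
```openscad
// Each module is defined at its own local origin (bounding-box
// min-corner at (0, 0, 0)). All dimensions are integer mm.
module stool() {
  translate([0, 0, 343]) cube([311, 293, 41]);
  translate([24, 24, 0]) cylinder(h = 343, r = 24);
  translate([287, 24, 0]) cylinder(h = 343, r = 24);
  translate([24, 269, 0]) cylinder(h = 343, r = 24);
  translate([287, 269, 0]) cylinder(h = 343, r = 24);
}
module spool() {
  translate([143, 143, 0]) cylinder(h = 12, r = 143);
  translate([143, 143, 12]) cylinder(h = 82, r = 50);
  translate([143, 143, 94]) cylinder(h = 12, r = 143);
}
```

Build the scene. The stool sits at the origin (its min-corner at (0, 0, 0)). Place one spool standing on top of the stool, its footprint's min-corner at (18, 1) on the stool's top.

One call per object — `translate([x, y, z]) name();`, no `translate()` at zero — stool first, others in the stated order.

stool();
translate([18, 1, 384]) spool();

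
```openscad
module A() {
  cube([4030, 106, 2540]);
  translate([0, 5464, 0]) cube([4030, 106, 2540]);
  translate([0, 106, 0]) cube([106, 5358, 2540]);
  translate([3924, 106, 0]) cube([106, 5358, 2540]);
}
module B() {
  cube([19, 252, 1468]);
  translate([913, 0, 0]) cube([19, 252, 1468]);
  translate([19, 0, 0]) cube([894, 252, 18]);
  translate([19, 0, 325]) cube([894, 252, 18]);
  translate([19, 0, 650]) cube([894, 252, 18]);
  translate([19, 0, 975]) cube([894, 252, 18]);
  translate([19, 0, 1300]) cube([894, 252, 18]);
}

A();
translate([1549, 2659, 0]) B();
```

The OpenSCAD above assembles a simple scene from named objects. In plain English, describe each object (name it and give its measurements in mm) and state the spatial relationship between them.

A is a box-shaped house frame (walls only): outside footprint 4030×5570 mm, wall height 2540 mm, wall thickness 106 mm. The two y-facing walls run the full x-width; the two x-facing walls fit between the inner faces of the y-facing walls.

B is an open bookshelf. Two side panels, each 19 mm thick, 252 mm deep and 1468 mm tall, stand 932 mm apart (outside-to-outside). Between them sit 5 shelves, each 18 mm thick and 252 mm deep, spanning the full gap between the sides. The bottom shelf rests on the floor (its underside at z = 0) and the clear gap between one shelf's top and the next shelf's underside is 307 mm.

The bookshelf sits inside the house frame, centred.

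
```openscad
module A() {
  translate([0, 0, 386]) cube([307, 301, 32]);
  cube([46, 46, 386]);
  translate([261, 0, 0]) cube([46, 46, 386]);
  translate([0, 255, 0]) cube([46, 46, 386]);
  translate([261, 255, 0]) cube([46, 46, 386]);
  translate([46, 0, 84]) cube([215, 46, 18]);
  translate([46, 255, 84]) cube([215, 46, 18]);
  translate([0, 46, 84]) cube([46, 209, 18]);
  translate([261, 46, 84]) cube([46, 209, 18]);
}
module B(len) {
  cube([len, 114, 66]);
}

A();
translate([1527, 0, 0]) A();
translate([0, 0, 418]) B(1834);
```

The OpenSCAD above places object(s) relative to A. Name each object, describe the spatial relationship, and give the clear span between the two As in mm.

A is a stool. B is a beam. A beam spans the tops of two stools. The clear span between the two stools is 1220 mm.

Second stool starts at x = 1527; first ends at x = 307; clear span = 1527 − 307 = 1220 mm.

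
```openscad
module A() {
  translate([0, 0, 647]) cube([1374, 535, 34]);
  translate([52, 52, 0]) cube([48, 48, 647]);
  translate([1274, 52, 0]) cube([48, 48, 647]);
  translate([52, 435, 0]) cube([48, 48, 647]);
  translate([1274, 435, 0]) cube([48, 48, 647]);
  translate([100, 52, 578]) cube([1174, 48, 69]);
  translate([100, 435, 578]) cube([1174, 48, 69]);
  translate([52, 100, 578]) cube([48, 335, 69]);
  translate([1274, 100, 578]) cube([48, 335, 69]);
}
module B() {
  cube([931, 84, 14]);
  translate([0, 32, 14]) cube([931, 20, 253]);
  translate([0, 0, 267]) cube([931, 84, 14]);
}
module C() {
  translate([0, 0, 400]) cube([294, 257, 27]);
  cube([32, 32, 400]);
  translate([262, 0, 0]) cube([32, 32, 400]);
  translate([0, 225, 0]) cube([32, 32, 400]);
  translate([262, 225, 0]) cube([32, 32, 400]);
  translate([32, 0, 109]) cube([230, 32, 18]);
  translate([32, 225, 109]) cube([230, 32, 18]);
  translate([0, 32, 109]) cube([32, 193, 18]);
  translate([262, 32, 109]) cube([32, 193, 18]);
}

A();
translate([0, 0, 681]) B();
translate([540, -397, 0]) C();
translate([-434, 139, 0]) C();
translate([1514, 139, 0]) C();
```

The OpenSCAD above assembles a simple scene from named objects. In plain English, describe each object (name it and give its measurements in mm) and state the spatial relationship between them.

A is a rectangular dining table. The top is 1374×535×34 mm with its upper surface at z = 681 mm. It stands on four 48×48 mm square legs, each inset 52 mm from the nearest pair of top edges, running from the floor to the underside of the top. Four apron rails, 48 mm thick and 69 mm tall, run between adjacent legs with their top edges flush with the underside of the top and their outer faces flush with the legs' outer faces.

B is an I-beam lying along x, 931 mm long. Overall section height 281 mm. Two flanges 84 mm wide (y) and 14 mm thick, one on the floor and one at the top; a web 20 mm thick runs between them, centred on the flange width.

C is a four-legged stool. The seat is 294×257 mm, 27 mm thick, top at z = 427 mm. It stands on four square legs, each 32×32 mm in cross-section, from z = 0 to the seat underside, each flush with a corner of the seat. Four stretchers, 32 mm wide and 18 mm tall, connect adjacent legs with their undersides at z = 109 mm, each running between the inner faces of the legs it joins and aligned with the legs' outer faces on the other axis.

The I-beam is on top of the table. Three stools sit around the table at the −y, −x, +x sides.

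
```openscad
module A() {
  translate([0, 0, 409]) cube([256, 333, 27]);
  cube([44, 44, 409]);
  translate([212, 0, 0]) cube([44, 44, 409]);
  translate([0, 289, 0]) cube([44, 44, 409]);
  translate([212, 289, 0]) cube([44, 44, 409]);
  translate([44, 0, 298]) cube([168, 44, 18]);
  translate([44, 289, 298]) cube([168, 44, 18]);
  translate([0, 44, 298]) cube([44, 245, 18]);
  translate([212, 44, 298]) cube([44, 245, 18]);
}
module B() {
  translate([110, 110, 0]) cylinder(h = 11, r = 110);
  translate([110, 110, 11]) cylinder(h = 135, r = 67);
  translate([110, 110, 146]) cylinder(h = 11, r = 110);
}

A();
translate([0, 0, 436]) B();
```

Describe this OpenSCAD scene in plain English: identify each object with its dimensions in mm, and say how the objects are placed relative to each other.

A is a simple wooden stool: a rectangular seat 256 mm (x) by 333 mm (y), 27 mm thick, top face at z = 436 mm, on four square legs, each 44×44 mm in cross-section. The legs rest on z = 0, each flush with a corner of the seat. Four stretchers, 44 mm wide and 18 mm tall, connect adjacent legs with their undersides at z = 298 mm, each running between the inner faces of the legs it joins and aligned with the legs' outer faces on the other axis.

B is a spool: two coaxial disc flanges of radius 110 mm and thickness 11 mm, joined by a core cylinder of radius 67 mm and height 135 mm. The lower flange rests on z = 0 and the three cylinders share a vertical axis.

The spool is on top of the stool.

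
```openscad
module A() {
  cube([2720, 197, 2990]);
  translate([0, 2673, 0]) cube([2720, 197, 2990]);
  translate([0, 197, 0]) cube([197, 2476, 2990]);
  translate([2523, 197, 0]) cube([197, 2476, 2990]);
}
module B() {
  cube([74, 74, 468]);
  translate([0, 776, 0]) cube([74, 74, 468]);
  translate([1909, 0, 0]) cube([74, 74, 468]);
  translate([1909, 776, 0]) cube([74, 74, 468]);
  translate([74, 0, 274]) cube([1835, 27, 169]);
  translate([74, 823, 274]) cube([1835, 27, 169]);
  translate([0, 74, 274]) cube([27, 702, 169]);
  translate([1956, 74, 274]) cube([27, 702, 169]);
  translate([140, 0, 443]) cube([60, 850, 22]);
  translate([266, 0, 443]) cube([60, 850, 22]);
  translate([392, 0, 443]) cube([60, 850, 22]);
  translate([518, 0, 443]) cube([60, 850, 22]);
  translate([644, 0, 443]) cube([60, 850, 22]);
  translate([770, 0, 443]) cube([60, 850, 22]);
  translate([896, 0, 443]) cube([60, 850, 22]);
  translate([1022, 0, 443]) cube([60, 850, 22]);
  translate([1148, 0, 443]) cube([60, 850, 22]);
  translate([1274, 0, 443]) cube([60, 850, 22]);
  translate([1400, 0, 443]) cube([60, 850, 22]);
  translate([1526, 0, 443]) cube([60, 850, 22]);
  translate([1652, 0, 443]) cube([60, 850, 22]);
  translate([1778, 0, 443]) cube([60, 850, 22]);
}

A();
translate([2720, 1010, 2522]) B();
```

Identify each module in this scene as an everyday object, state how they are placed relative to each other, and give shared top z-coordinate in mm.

Both tops at z = 2990 mm.

A is a house frame. B is a bed frame. The bed frame is beside the house frame with their tops flush at z = 2990. The shared top z-coordinate is 2990 mm.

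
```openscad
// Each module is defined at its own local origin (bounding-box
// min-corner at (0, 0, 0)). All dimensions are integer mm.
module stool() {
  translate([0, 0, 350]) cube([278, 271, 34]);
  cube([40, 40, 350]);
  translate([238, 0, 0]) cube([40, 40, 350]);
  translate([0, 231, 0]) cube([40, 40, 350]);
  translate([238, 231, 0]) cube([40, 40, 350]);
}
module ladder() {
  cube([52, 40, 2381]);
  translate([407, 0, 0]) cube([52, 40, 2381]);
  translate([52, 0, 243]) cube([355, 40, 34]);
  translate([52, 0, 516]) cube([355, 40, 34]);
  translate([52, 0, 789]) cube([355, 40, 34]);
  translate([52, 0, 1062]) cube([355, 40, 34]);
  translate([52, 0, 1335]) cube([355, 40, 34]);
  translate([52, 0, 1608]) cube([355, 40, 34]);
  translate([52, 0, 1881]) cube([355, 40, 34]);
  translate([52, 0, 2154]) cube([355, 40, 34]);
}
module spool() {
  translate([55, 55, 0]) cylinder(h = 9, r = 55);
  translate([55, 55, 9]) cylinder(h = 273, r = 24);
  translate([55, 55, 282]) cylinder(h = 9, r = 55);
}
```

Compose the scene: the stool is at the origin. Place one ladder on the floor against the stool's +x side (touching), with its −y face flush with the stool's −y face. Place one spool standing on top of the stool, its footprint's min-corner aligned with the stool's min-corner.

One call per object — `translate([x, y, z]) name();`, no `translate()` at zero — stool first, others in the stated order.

stool();
translate([278, 0, 0]) ladder();
translate([0, 0, 384]) spool();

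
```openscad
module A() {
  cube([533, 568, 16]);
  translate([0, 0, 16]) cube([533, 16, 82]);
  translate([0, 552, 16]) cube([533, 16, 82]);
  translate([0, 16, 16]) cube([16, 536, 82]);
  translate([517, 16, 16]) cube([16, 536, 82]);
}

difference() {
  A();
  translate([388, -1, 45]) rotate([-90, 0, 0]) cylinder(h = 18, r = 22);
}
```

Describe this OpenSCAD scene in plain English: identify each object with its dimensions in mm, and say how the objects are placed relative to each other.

A is an open storage box with external size 533×568×98 mm and wall thickness 16 mm (the base is also 16 mm thick). The base covers the whole footprint; the four walls stand on the base, with the y-facing walls full-width and the x-facing walls fitting between their inner faces.

The open box has a circular hole of radius 22 mm through its front wall, centred at (x = 388, z = 45).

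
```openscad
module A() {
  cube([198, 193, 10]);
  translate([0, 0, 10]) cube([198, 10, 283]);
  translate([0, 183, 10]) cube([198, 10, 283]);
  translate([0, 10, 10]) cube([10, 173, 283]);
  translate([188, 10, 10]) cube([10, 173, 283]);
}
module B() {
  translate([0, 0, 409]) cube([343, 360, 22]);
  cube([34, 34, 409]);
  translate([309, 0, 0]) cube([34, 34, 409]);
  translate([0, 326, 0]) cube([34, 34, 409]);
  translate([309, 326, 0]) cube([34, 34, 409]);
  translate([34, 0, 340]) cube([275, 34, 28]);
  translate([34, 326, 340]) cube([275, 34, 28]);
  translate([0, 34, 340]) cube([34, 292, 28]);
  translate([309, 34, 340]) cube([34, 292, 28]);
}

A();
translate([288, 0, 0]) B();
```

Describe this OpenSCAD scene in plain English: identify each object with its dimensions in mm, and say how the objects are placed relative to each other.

A is an open-topped rectangular box: outside dimensions 198×193×293 mm, with a uniform wall and base thickness of 10 mm. The base is a full 198×193 slab on the floor; four walls sit on top of the base. The front and back walls (the −y and +y sides) span the full width; the two side walls fit between them.

B is a four-legged stool. The seat is 343×360 mm, 22 mm thick, top at z = 431 mm. It stands on four square legs, each 34×34 mm in cross-section, from z = 0 to the seat underside, each flush with a corner of the seat. Four stretchers, 34 mm wide and 28 mm tall, connect adjacent legs with their undersides at z = 340 mm, each running between the inner faces of the legs it joins and aligned with the legs' outer faces on the other axis.

The stool is on the floor beside the open box on its +x side.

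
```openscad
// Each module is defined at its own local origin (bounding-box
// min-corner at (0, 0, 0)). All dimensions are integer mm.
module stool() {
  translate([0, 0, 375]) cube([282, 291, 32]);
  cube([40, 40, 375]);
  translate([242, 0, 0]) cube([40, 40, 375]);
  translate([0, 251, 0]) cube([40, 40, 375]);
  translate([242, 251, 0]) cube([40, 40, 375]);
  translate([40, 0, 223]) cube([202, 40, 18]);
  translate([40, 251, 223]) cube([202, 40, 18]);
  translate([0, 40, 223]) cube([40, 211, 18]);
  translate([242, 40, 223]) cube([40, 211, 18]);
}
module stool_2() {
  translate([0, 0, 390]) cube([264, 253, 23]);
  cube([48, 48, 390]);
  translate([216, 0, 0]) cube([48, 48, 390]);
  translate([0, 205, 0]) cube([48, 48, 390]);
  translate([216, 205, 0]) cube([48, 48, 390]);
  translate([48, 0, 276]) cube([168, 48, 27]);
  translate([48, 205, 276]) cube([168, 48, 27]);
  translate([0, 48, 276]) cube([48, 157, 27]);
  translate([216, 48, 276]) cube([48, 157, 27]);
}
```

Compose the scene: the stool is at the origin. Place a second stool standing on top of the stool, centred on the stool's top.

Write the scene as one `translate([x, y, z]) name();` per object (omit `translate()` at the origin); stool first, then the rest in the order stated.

stool();
translate([9, 19, 407]) stool_2();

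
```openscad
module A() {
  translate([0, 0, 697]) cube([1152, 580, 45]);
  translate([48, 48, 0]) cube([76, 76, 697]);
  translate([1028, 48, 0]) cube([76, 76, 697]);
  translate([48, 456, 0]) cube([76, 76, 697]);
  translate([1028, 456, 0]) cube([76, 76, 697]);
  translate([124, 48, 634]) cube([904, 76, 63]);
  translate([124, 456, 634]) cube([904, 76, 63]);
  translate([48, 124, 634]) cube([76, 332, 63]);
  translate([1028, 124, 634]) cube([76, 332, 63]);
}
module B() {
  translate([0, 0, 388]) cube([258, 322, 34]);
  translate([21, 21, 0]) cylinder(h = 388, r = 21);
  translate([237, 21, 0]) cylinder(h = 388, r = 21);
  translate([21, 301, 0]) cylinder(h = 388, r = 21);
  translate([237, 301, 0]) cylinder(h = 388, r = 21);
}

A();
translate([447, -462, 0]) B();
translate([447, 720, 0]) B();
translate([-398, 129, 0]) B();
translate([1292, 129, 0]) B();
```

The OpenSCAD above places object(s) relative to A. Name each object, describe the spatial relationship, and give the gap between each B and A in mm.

A is a table. B is a stool. Four stools sit around the table at the −y, +y, −x, +x sides. The gap between each stool and the table is 140 mm.

Each stool's nearest face is 140 mm from the table's bounding box.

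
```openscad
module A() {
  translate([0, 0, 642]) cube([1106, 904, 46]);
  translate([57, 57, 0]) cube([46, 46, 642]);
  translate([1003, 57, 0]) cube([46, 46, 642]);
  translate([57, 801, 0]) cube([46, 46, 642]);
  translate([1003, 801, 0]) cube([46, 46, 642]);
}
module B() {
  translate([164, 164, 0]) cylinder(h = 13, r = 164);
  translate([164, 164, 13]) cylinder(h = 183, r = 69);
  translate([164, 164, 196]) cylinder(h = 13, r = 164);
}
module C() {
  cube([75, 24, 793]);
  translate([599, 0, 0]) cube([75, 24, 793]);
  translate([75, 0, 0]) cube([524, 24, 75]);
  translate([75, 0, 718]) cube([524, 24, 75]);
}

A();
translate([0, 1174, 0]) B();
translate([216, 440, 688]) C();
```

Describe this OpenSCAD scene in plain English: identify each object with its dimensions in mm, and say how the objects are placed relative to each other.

A is a table with a 1106×904 mm rectangular top, 46 mm thick, top surface at z = 688 mm, supported by four 46×46 mm square legs, each inset 57 mm from the nearest pair of top edges, running from the floor.

B is a spool: two coaxial disc flanges of radius 164 mm and thickness 13 mm, joined by a core cylinder of radius 69 mm and height 183 mm. The lower flange rests on z = 0 and the three cylinders share a vertical axis.

C is a rectangular picture frame lying in the x–z plane (depth along y). The opening is 524 mm wide (x) by 643 mm tall (z), surrounded by a border 75 mm wide on all four sides. The frame is 24 mm deep and is made of two full-height vertical stiles with two horizontal rails fitted between them.

The spool is on the floor beside the table on its +y side. The picture frame is on top of the table, centred.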